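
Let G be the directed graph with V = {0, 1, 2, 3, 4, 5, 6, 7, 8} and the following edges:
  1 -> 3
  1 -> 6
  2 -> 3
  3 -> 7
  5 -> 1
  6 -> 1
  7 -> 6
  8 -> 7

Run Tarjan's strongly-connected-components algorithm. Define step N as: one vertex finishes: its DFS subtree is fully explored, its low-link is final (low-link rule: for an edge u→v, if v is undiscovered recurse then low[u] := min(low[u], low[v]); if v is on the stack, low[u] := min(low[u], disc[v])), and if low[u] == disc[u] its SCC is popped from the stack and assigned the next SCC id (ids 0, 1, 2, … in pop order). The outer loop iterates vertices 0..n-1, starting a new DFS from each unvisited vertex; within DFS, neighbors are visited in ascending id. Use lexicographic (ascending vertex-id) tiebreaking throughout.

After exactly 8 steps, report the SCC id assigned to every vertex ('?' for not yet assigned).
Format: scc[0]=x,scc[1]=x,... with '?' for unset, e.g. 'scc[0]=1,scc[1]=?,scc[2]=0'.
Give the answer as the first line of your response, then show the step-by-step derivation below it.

scc[0]=0,scc[1]=1,scc[2]=2,scc[3]=1,scc[4]=3,scc[5]=4,scc[6]=1,scc[7]=1,scc[8]=?

step 1: low=(low[0]=0,low[1]=?,low[2]=?,low[3]=?,low[4]=?,low[5]=?,low[6]=?,low[7]=?,low[8]=?); scc=(scc[0]=0,scc[1]=?,scc[2]=?,scc[3]=?,scc[4]=?,scc[5]=?,scc[6]=?,scc[7]=?,scc[8]=?)
step 2: low=(low[0]=0,low[1]=1,low[2]=?,low[3]=2,low[4]=?,low[5]=?,low[6]=1,low[7]=3,low[8]=?); scc=(scc[0]=0,scc[1]=?,scc[2]=?,scc[3]=?,scc[4]=?,scc[5]=?,scc[6]=?,scc[7]=?,scc[8]=?)
step 3: low=(low[0]=0,low[1]=1,low[2]=?,low[3]=2,low[4]=?,low[5]=?,low[6]=1,low[7]=1,low[8]=?); scc=(scc[0]=0,scc[1]=?,scc[2]=?,scc[3]=?,scc[4]=?,scc[5]=?,scc[6]=?,scc[7]=?,scc[8]=?)
step 4: low=(low[0]=0,low[1]=1,low[2]=?,low[3]=1,low[4]=?,low[5]=?,low[6]=1,low[7]=1,low[8]=?); scc=(scc[0]=0,scc[1]=?,scc[2]=?,scc[3]=?,scc[4]=?,scc[5]=?,scc[6]=?,scc[7]=?,scc[8]=?)
step 5: low=(low[0]=0,low[1]=1,low[2]=?,low[3]=1,low[4]=?,low[5]=?,low[6]=1,low[7]=1,low[8]=?); scc=(scc[0]=0,scc[1]=1,scc[2]=?,scc[3]=1,scc[4]=?,scc[5]=?,scc[6]=1,scc[7]=1,scc[8]=?)
step 6: low=(low[0]=0,low[1]=1,low[2]=5,low[3]=1,low[4]=?,low[5]=?,low[6]=1,low[7]=1,low[8]=?); scc=(scc[0]=0,scc[1]=1,scc[2]=2,scc[3]=1,scc[4]=?,scc[5]=?,scc[6]=1,scc[7]=1,scc[8]=?)
step 7: low=(low[0]=0,low[1]=1,low[2]=5,low[3]=1,low[4]=6,low[5]=?,low[6]=1,low[7]=1,low[8]=?); scc=(scc[0]=0,scc[1]=1,scc[2]=2,scc[3]=1,scc[4]=3,scc[5]=?,scc[6]=1,scc[7]=1,scc[8]=?)
step 8: low=(low[0]=0,low[1]=1,low[2]=5,low[3]=1,low[4]=6,low[5]=7,low[6]=1,low[7]=1,low[8]=?); scc=(scc[0]=0,scc[1]=1,scc[2]=2,scc[3]=1,scc[4]=3,scc[5]=4,scc[6]=1,scc[7]=1,scc[8]=?)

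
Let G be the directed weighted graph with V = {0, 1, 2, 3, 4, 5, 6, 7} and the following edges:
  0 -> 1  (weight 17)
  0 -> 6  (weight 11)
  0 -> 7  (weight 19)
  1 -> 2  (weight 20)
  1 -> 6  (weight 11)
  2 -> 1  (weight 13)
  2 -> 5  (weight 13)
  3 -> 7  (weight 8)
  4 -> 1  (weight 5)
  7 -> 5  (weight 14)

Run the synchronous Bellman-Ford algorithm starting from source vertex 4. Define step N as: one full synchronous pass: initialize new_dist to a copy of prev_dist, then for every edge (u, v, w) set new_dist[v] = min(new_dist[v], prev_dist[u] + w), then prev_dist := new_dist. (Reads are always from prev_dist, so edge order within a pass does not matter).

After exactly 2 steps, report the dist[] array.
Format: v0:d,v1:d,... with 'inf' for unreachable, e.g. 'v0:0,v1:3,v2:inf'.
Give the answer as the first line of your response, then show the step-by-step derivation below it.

v0:inf,v1:5,v2:25,v3:inf,v4:0,v5:inf,v6:16,v7:inf

step 1: dist = v0:inf,v1:5,v2:inf,v3:inf,v4:0,v5:inf,v6:inf,v7:inf
step 2: dist = v0:inf,v1:5,v2:25,v3:inf,v4:0,v5:inf,v6:16,v7:inf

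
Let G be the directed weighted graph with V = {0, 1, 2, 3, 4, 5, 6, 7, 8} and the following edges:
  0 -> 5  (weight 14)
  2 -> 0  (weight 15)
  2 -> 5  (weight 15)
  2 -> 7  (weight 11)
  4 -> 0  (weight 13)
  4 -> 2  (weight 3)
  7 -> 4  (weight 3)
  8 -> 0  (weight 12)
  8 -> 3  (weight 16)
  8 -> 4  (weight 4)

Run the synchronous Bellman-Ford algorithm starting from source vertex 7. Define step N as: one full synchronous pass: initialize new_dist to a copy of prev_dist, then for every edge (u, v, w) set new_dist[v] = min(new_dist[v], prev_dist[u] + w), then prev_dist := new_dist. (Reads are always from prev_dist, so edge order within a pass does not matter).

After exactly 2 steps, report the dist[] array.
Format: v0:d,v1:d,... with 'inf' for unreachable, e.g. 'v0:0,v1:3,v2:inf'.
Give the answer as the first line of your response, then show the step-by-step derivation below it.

v0:16,v1:inf,v2:6,v3:inf,v4:3,v5:inf,v6:inf,v7:0,v8:inf

step 1: dist = v0:inf,v1:inf,v2:inf,v3:inf,v4:3,v5:inf,v6:inf,v7:0,v8:inf
step 2: dist = v0:16,v1:inf,v2:6,v3:inf,v4:3,v5:inf,v6:inf,v7:0,v8:inf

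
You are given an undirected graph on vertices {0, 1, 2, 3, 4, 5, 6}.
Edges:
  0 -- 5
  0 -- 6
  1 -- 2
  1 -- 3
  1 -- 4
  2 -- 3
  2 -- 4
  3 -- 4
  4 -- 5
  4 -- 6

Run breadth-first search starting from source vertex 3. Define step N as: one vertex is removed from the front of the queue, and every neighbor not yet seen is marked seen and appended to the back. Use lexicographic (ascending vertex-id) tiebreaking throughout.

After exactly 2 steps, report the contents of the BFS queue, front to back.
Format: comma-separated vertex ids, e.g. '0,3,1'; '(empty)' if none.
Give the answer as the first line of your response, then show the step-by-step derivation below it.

2,4

step 1: dequeue 3; queue=[1,2,4]; order=3
step 2: dequeue 1; queue=[2,4]; order=3,1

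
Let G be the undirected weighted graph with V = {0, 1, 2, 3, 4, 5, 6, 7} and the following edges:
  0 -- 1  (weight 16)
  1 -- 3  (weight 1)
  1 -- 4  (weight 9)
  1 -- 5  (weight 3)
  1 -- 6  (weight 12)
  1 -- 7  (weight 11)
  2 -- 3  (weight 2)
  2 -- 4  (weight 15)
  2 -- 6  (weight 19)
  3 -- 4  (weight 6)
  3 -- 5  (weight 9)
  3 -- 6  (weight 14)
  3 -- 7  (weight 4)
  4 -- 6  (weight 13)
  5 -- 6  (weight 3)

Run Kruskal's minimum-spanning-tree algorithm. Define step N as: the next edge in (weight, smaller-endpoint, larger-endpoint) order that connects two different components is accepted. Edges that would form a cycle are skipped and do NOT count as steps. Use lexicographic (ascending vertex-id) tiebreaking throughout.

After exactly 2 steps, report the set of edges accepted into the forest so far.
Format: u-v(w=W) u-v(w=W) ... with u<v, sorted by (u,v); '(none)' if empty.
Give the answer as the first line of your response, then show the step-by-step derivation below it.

1-3(w=1) 2-3(w=2)

step 1: add edge 1-3 (w=1); MST = {1-3(w=1)}
step 2: add edge 2-3 (w=2); MST = {1-3(w=1) 2-3(w=2)}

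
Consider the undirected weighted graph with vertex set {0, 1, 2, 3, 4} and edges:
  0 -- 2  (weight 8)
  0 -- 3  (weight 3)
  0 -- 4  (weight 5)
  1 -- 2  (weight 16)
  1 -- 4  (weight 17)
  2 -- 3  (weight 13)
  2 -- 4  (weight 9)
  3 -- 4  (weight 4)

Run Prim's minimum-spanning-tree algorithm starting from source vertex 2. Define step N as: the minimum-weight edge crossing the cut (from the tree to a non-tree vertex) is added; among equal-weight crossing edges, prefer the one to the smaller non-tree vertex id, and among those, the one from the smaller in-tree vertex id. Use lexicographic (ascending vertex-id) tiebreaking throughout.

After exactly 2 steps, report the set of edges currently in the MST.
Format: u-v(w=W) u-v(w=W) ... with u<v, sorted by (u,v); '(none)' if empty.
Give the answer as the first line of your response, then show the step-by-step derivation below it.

0-2(w=8) 0-3(w=3)

step 1: add edge 0-2 (w=8); MST = {0-2(w=8)}
step 2: add edge 0-3 (w=3); MST = {0-2(w=8) 0-3(w=3)}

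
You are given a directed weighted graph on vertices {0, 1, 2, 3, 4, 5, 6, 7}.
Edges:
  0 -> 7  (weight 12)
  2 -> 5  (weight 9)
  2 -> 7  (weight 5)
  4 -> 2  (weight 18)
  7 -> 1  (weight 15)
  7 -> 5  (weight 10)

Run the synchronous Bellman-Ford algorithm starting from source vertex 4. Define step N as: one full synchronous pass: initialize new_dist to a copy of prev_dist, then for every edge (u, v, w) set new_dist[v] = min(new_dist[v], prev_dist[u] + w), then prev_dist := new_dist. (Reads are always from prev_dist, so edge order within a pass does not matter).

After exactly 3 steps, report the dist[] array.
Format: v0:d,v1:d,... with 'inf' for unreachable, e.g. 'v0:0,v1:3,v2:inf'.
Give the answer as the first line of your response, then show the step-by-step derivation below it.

v0:inf,v1:38,v2:18,v3:inf,v4:0,v5:27,v6:inf,v7:23

step 1: dist = v0:inf,v1:inf,v2:18,v3:inf,v4:0,v5:inf,v6:inf,v7:inf
step 2: dist = v0:inf,v1:inf,v2:18,v3:inf,v4:0,v5:27,v6:inf,v7:23
step 3: dist = v0:inf,v1:38,v2:18,v3:inf,v4:0,v5:27,v6:inf,v7:23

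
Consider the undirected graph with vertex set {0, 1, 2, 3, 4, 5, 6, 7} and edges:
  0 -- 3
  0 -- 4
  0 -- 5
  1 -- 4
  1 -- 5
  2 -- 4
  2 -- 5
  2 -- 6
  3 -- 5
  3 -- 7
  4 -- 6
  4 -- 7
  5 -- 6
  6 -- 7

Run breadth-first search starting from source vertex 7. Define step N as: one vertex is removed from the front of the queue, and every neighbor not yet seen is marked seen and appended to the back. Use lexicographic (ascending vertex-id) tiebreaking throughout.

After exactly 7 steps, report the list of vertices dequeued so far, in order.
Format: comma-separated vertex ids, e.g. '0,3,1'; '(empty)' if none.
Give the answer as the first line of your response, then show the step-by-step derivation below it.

7,3,4,6,0,5,1

step 1: dequeue 7; queue=[3,4,6]; order=7
step 2: dequeue 3; queue=[4,6,0,5]; order=7,3
step 3: dequeue 4; queue=[6,0,5,1,2]; order=7,3,4
step 4: dequeue 6; queue=[0,5,1,2]; order=7,3,4,6
step 5: dequeue 0; queue=[5,1,2]; order=7,3,4,6,0
step 6: dequeue 5; queue=[1,2]; order=7,3,4,6,0,5
step 7: dequeue 1; queue=[2]; order=7,3,4,6,0,5,1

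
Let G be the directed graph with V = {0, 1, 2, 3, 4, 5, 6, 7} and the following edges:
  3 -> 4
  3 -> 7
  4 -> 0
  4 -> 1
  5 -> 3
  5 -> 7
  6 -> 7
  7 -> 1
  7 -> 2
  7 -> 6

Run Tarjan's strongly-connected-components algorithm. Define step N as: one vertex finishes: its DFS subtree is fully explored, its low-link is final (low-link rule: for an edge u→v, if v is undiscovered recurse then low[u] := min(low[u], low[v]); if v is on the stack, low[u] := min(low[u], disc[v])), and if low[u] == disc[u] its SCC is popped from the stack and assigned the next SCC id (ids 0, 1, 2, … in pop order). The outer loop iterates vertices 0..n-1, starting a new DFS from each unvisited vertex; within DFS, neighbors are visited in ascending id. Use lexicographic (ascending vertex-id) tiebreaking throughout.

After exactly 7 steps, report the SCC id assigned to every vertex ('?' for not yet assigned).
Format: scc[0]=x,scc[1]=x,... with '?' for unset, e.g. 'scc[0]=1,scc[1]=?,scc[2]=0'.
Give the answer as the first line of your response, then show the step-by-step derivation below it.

scc[0]=0,scc[1]=1,scc[2]=2,scc[3]=5,scc[4]=3,scc[5]=?,scc[6]=4,scc[7]=4

step 1: low=(low[0]=0,low[1]=?,low[2]=?,low[3]=?,low[4]=?,low[5]=?,low[6]=?,low[7]=?); scc=(scc[0]=0,scc[1]=?,scc[2]=?,scc[3]=?,scc[4]=?,scc[5]=?,scc[6]=?,scc[7]=?)
step 2: low=(low[0]=0,low[1]=1,low[2]=?,low[3]=?,low[4]=?,low[5]=?,low[6]=?,low[7]=?); scc=(scc[0]=0,scc[1]=1,scc[2]=?,scc[3]=?,scc[4]=?,scc[5]=?,scc[6]=?,scc[7]=?)
step 3: low=(low[0]=0,low[1]=1,low[2]=2,low[3]=?,low[4]=?,low[5]=?,low[6]=?,low[7]=?); scc=(scc[0]=0,scc[1]=1,scc[2]=2,scc[3]=?,scc[4]=?,scc[5]=?,scc[6]=?,scc[7]=?)
step 4: low=(low[0]=0,low[1]=1,low[2]=2,low[3]=3,low[4]=4,low[5]=?,low[6]=?,low[7]=?); scc=(scc[0]=0,scc[1]=1,scc[2]=2,scc[3]=?,scc[4]=3,scc[5]=?,scc[6]=?,scc[7]=?)
step 5: low=(low[0]=0,low[1]=1,low[2]=2,low[3]=3,low[4]=4,low[5]=?,low[6]=5,low[7]=5); scc=(scc[0]=0,scc[1]=1,scc[2]=2,scc[3]=?,scc[4]=3,scc[5]=?,scc[6]=?,scc[7]=?)
step 6: low=(low[0]=0,low[1]=1,low[2]=2,low[3]=3,low[4]=4,low[5]=?,low[6]=5,low[7]=5); scc=(scc[0]=0,scc[1]=1,scc[2]=2,scc[3]=?,scc[4]=3,scc[5]=?,scc[6]=4,scc[7]=4)
step 7: low=(low[0]=0,low[1]=1,low[2]=2,low[3]=3,low[4]=4,low[5]=?,low[6]=5,low[7]=5); scc=(scc[0]=0,scc[1]=1,scc[2]=2,scc[3]=5,scc[4]=3,scc[5]=?,scc[6]=4,scc[7]=4)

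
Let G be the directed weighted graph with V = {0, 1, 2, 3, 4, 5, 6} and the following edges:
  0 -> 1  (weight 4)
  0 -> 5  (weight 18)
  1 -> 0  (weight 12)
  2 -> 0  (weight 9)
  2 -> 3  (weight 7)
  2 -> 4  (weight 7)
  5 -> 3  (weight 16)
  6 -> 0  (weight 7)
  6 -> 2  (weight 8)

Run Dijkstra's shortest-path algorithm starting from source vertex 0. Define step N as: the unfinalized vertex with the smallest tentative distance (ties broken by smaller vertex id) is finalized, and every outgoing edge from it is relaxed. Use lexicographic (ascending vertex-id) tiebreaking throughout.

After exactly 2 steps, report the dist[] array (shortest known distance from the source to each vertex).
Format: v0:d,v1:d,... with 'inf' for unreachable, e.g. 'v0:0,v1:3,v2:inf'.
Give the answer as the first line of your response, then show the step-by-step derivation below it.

v0:0,v1:4,v2:inf,v3:inf,v4:inf,v5:18,v6:inf

step 1: dist = v0:0,v1:4,v2:inf,v3:inf,v4:inf,v5:18,v6:inf
step 2: dist = v0:0,v1:4,v2:inf,v3:inf,v4:inf,v5:18,v6:inf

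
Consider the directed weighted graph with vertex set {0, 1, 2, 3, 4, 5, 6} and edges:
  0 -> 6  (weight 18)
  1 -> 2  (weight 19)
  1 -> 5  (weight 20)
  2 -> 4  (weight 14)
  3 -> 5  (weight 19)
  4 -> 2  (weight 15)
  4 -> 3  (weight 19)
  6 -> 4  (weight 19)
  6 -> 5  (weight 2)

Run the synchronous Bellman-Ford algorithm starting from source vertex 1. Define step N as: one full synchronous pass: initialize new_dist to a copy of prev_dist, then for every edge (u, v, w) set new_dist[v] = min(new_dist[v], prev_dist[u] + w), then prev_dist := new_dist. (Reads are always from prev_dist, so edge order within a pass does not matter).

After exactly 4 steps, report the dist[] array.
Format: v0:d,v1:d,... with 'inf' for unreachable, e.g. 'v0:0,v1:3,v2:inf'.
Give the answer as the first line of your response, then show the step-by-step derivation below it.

v0:inf,v1:0,v2:19,v3:52,v4:33,v5:20,v6:inf

step 1: dist = v0:inf,v1:0,v2:19,v3:inf,v4:inf,v5:20,v6:inf
step 2: dist = v0:inf,v1:0,v2:19,v3:inf,v4:33,v5:20,v6:inf
step 3: dist = v0:inf,v1:0,v2:19,v3:52,v4:33,v5:20,v6:inf
step 4: dist = v0:inf,v1:0,v2:19,v3:52,v4:33,v5:20,v6:inf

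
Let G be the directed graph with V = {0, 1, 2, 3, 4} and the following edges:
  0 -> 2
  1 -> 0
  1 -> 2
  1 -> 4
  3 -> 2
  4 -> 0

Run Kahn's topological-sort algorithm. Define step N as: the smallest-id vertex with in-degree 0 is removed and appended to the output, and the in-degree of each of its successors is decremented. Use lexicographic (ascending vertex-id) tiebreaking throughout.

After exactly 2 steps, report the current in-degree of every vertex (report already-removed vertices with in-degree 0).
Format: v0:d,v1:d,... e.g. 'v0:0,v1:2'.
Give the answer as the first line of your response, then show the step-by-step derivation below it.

v0:1,v1:0,v2:1,v3:0,v4:0

step 1: output 1; order=[1]; indeg=(1,0,2,0,0)
step 2: output 3; order=[1,3]; indeg=(1,0,1,0,0)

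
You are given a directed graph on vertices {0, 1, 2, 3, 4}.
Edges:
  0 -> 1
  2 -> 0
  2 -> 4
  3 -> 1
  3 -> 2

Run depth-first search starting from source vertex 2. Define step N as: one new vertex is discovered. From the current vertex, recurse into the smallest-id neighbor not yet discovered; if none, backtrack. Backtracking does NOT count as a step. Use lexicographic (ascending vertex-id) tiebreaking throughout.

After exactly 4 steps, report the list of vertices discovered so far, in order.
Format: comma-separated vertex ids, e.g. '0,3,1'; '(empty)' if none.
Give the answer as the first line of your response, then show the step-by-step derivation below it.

2,0,1,4

step 1: discover 2; path=2; order=2
step 2: discover 0; path=2>0; order=2,0
step 3: discover 1; path=2>0>1; order=2,0,1
step 4: discover 4; path=2>4; order=2,0,1,4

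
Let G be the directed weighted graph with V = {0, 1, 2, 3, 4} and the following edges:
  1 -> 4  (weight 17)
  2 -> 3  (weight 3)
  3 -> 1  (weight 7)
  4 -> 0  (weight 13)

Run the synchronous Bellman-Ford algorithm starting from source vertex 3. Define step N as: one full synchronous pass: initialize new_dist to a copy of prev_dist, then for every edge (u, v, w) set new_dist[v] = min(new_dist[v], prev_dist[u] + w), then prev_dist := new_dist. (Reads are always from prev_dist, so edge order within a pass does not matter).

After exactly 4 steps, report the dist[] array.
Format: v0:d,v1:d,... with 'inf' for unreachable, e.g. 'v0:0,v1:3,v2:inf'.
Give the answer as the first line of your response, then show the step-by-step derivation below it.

v0:37,v1:7,v2:inf,v3:0,v4:24

step 1: dist = v0:inf,v1:7,v2:inf,v3:0,v4:inf
step 2: dist = v0:inf,v1:7,v2:inf,v3:0,v4:24
step 3: dist = v0:37,v1:7,v2:inf,v3:0,v4:24
step 4: dist = v0:37,v1:7,v2:inf,v3:0,v4:24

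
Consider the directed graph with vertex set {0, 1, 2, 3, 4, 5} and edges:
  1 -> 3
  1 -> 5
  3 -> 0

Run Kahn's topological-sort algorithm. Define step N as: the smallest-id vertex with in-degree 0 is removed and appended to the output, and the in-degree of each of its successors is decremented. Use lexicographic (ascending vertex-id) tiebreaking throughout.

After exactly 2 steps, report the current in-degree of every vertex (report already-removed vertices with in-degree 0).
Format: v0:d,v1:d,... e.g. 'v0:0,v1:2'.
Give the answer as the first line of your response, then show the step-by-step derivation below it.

v0:1,v1:0,v2:0,v3:0,v4:0,v5:0

step 1: output 1; order=[1]; indeg=(1,0,0,0,0,0)
step 2: output 2; order=[1,2]; indeg=(1,0,0,0,0,0)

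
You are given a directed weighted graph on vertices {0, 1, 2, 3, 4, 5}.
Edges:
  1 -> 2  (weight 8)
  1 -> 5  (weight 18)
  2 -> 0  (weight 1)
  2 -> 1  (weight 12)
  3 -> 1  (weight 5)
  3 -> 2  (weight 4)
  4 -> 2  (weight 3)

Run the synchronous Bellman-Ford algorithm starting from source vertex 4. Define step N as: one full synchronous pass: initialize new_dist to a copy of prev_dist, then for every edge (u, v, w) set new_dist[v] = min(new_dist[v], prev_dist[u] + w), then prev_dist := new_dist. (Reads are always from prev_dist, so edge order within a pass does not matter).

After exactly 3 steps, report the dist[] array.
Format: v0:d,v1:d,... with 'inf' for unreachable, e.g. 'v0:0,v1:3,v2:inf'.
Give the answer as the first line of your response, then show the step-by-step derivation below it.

v0:4,v1:15,v2:3,v3:inf,v4:0,v5:33

step 1: dist = v0:inf,v1:inf,v2:3,v3:inf,v4:0,v5:inf
step 2: dist = v0:4,v1:15,v2:3,v3:inf,v4:0,v5:inf
step 3: dist = v0:4,v1:15,v2:3,v3:inf,v4:0,v5:33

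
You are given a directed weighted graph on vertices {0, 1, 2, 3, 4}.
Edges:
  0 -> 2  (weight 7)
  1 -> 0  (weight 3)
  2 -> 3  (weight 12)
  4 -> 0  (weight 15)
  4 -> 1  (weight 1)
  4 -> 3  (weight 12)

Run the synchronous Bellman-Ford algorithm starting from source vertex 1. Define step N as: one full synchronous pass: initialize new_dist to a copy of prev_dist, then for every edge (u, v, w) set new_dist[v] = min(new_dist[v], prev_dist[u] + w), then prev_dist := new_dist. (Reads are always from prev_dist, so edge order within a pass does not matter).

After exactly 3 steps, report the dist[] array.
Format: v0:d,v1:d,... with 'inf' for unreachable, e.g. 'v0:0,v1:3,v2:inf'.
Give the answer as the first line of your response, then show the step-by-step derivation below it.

v0:3,v1:0,v2:10,v3:22,v4:inf

step 1: dist = v0:3,v1:0,v2:inf,v3:inf,v4:inf
step 2: dist = v0:3,v1:0,v2:10,v3:inf,v4:inf
step 3: dist = v0:3,v1:0,v2:10,v3:22,v4:inf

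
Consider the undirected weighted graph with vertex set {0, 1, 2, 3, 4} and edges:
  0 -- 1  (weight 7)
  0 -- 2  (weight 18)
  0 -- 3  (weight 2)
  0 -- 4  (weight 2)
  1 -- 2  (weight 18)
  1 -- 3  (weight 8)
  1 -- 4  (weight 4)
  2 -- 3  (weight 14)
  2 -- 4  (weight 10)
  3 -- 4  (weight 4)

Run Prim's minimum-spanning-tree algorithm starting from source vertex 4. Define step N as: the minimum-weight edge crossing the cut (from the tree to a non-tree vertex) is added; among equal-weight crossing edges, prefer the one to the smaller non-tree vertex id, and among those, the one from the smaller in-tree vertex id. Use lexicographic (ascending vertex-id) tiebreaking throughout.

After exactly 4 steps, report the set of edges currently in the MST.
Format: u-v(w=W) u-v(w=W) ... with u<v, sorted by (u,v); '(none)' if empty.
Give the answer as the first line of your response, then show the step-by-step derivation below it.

0-3(w=2) 0-4(w=2) 1-4(w=4) 2-4(w=10)

step 1: add edge 0-4 (w=2); MST = {0-4(w=2)}
step 2: add edge 0-3 (w=2); MST = {0-3(w=2) 0-4(w=2)}
step 3: add edge 1-4 (w=4); MST = {0-3(w=2) 0-4(w=2) 1-4(w=4)}
step 4: add edge 2-4 (w=10); MST = {0-3(w=2) 0-4(w=2) 1-4(w=4) 2-4(w=10)}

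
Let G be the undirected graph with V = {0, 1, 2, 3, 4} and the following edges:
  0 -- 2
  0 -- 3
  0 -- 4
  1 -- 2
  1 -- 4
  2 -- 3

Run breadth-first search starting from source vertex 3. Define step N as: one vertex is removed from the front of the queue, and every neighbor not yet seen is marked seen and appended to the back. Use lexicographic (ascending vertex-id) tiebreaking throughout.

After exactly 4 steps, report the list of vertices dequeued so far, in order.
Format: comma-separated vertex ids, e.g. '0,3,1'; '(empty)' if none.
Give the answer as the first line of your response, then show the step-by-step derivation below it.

3,0,2,4

step 1: dequeue 3; queue=[0,2]; order=3
step 2: dequeue 0; queue=[2,4]; order=3,0
step 3: dequeue 2; queue=[4,1]; order=3,0,2
step 4: dequeue 4; queue=[1]; order=3,0,2,4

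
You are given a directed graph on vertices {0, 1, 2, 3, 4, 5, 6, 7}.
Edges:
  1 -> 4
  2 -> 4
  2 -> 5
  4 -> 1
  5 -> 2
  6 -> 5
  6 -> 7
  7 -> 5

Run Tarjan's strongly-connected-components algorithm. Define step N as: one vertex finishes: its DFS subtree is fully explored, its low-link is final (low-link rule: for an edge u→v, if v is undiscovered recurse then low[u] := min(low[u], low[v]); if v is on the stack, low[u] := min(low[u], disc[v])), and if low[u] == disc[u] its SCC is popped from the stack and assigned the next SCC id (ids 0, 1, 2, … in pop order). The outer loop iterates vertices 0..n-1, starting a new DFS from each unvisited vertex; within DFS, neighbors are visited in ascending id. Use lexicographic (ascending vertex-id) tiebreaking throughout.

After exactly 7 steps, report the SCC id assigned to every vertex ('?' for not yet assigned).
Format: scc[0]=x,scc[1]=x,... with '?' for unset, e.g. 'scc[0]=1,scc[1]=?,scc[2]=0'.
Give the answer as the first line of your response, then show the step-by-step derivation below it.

scc[0]=0,scc[1]=1,scc[2]=2,scc[3]=3,scc[4]=1,scc[5]=2,scc[6]=?,scc[7]=4

step 1: low=(low[0]=0,low[1]=?,low[2]=?,low[3]=?,low[4]=?,low[5]=?,low[6]=?,low[7]=?); scc=(scc[0]=0,scc[1]=?,scc[2]=?,scc[3]=?,scc[4]=?,scc[5]=?,scc[6]=?,scc[7]=?)
step 2: low=(low[0]=0,low[1]=1,low[2]=?,low[3]=?,low[4]=1,low[5]=?,low[6]=?,low[7]=?); scc=(scc[0]=0,scc[1]=?,scc[2]=?,scc[3]=?,scc[4]=?,scc[5]=?,scc[6]=?,scc[7]=?)
step 3: low=(low[0]=0,low[1]=1,low[2]=?,low[3]=?,low[4]=1,low[5]=?,low[6]=?,low[7]=?); scc=(scc[0]=0,scc[1]=1,scc[2]=?,scc[3]=?,scc[4]=1,scc[5]=?,scc[6]=?,scc[7]=?)
step 4: low=(low[0]=0,low[1]=1,low[2]=3,low[3]=?,low[4]=1,low[5]=3,low[6]=?,low[7]=?); scc=(scc[0]=0,scc[1]=1,scc[2]=?,scc[3]=?,scc[4]=1,scc[5]=?,scc[6]=?,scc[7]=?)
step 5: low=(low[0]=0,low[1]=1,low[2]=3,low[3]=?,low[4]=1,low[5]=3,low[6]=?,low[7]=?); scc=(scc[0]=0,scc[1]=1,scc[2]=2,scc[3]=?,scc[4]=1,scc[5]=2,scc[6]=?,scc[7]=?)
step 6: low=(low[0]=0,low[1]=1,low[2]=3,low[3]=5,low[4]=1,low[5]=3,low[6]=?,low[7]=?); scc=(scc[0]=0,scc[1]=1,scc[2]=2,scc[3]=3,scc[4]=1,scc[5]=2,scc[6]=?,scc[7]=?)
step 7: low=(low[0]=0,low[1]=1,low[2]=3,low[3]=5,low[4]=1,low[5]=3,low[6]=6,low[7]=7); scc=(scc[0]=0,scc[1]=1,scc[2]=2,scc[3]=3,scc[4]=1,scc[5]=2,scc[6]=?,scc[7]=4)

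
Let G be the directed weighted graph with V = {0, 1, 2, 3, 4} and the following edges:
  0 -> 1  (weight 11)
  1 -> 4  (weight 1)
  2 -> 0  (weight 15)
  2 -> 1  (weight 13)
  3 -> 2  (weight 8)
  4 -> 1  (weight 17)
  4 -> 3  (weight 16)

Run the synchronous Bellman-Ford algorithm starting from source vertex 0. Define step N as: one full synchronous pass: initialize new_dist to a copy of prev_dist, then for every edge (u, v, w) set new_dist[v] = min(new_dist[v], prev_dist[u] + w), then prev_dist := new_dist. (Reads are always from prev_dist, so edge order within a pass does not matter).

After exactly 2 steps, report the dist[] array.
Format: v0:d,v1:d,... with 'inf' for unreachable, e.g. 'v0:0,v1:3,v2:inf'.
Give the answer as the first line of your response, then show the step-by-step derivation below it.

v0:0,v1:11,v2:inf,v3:inf,v4:12

step 1: dist = v0:0,v1:11,v2:inf,v3:inf,v4:inf
step 2: dist = v0:0,v1:11,v2:inf,v3:inf,v4:12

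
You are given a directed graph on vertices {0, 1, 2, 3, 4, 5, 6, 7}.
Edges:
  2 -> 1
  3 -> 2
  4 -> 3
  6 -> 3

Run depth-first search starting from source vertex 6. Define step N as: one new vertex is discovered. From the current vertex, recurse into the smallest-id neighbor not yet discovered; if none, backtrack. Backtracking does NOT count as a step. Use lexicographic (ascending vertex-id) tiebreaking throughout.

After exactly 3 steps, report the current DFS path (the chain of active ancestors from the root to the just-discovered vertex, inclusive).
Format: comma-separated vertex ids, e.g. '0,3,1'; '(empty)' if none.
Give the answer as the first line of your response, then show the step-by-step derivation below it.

6,3,2

step 1: discover 6; path=6; order=6
step 2: discover 3; path=6>3; order=6,3
step 3: discover 2; path=6>3>2; order=6,3,2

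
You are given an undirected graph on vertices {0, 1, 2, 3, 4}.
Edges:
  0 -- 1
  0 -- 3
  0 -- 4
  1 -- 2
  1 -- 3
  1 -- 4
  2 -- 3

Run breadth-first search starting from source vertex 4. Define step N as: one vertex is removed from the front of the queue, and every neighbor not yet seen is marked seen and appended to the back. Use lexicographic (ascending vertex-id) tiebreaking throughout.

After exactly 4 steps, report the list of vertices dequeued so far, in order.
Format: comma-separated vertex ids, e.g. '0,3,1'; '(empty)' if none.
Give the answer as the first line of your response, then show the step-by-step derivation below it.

4,0,1,3

step 1: dequeue 4; queue=[0,1]; order=4
step 2: dequeue 0; queue=[1,3]; order=4,0
step 3: dequeue 1; queue=[3,2]; order=4,0,1
step 4: dequeue 3; queue=[2]; order=4,0,1,3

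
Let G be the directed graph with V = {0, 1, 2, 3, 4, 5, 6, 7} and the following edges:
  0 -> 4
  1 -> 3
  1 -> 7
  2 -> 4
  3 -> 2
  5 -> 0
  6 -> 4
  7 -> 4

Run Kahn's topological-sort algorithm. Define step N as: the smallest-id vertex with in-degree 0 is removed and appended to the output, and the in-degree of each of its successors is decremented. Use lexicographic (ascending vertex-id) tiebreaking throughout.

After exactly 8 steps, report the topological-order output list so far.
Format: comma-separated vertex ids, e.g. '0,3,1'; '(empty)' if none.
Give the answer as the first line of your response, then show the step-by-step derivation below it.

1,3,2,5,0,6,7,4

step 1: output 1; order=[1]; indeg=(1,0,1,0,4,0,0,0)
step 2: output 3; order=[1,3]; indeg=(1,0,0,0,4,0,0,0)
step 3: output 2; order=[1,3,2]; indeg=(1,0,0,0,3,0,0,0)
step 4: output 5; order=[1,3,2,5]; indeg=(0,0,0,0,3,0,0,0)
step 5: output 0; order=[1,3,2,5,0]; indeg=(0,0,0,0,2,0,0,0)
step 6: output 6; order=[1,3,2,5,0,6]; indeg=(0,0,0,0,1,0,0,0)
step 7: output 7; order=[1,3,2,5,0,6,7]; indeg=(0,0,0,0,0,0,0,0)
step 8: output 4; order=[1,3,2,5,0,6,7,4]; indeg=(0,0,0,0,0,0,0,0)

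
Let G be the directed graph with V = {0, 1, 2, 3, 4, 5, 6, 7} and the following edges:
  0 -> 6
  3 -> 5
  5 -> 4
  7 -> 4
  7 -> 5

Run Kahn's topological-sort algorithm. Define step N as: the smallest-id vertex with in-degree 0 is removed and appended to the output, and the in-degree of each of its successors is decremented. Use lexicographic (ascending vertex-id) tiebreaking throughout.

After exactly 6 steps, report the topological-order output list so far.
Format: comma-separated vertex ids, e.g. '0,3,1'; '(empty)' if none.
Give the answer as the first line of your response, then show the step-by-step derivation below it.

0,1,2,3,6,7

step 1: output 0; order=[0]; indeg=(0,0,0,0,2,2,0,0)
step 2: output 1; order=[0,1]; indeg=(0,0,0,0,2,2,0,0)
step 3: output 2; order=[0,1,2]; indeg=(0,0,0,0,2,2,0,0)
step 4: output 3; order=[0,1,2,3]; indeg=(0,0,0,0,2,1,0,0)
step 5: output 6; order=[0,1,2,3,6]; indeg=(0,0,0,0,2,1,0,0)
step 6: output 7; order=[0,1,2,3,6,7]; indeg=(0,0,0,0,1,0,0,0)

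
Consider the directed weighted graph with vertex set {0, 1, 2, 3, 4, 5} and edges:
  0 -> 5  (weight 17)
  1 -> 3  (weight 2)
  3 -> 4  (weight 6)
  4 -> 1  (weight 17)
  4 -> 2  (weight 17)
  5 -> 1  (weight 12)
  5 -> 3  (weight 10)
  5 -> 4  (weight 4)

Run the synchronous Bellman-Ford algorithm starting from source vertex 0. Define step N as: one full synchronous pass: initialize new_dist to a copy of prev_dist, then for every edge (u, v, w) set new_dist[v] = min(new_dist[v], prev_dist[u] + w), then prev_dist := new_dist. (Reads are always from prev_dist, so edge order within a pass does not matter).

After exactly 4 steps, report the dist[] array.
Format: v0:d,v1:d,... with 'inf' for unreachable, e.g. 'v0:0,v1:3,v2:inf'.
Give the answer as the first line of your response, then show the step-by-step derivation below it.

v0:0,v1:29,v2:38,v3:27,v4:21,v5:17

step 1: dist = v0:0,v1:inf,v2:inf,v3:inf,v4:inf,v5:17
step 2: dist = v0:0,v1:29,v2:inf,v3:27,v4:21,v5:17
step 3: dist = v0:0,v1:29,v2:38,v3:27,v4:21,v5:17
step 4: dist = v0:0,v1:29,v2:38,v3:27,v4:21,v5:17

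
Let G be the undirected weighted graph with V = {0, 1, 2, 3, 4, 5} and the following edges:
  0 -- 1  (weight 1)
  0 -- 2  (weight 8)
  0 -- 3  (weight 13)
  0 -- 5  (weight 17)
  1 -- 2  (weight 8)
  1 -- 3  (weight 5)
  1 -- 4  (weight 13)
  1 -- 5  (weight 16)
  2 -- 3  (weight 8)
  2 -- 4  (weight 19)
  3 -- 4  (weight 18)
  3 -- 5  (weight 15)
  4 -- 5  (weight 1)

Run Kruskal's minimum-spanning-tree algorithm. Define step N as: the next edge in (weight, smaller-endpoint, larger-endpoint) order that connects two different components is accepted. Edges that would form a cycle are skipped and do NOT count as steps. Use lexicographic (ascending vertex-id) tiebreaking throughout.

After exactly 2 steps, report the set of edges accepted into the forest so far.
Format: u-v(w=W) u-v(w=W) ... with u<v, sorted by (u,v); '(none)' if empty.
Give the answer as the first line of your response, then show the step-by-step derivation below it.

0-1(w=1) 4-5(w=1)

step 1: add edge 0-1 (w=1); MST = {0-1(w=1)}
step 2: add edge 4-5 (w=1); MST = {0-1(w=1) 4-5(w=1)}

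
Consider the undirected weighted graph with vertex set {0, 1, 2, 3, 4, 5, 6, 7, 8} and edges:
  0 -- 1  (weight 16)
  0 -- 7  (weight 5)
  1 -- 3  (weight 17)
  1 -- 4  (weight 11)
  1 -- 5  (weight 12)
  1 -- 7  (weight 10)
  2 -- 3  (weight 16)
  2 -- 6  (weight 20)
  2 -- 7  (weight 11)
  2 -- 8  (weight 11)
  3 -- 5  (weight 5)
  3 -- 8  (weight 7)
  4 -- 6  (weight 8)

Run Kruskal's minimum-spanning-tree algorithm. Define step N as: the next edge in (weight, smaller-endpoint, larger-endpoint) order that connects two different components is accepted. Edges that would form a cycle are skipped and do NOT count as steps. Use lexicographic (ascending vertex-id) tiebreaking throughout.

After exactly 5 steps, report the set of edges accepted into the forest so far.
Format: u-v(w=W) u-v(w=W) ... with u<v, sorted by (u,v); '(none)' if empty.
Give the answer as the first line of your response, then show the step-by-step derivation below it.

0-7(w=5) 1-7(w=10) 3-5(w=5) 3-8(w=7) 4-6(w=8)

step 1: add edge 0-7 (w=5); MST = {0-7(w=5)}
step 2: add edge 3-5 (w=5); MST = {0-7(w=5) 3-5(w=5)}
step 3: add edge 3-8 (w=7); MST = {0-7(w=5) 3-5(w=5) 3-8(w=7)}
step 4: add edge 4-6 (w=8); MST = {0-7(w=5) 3-5(w=5) 3-8(w=7) 4-6(w=8)}
step 5: add edge 1-7 (w=10); MST = {0-7(w=5) 1-7(w=10) 3-5(w=5) 3-8(w=7) 4-6(w=8)}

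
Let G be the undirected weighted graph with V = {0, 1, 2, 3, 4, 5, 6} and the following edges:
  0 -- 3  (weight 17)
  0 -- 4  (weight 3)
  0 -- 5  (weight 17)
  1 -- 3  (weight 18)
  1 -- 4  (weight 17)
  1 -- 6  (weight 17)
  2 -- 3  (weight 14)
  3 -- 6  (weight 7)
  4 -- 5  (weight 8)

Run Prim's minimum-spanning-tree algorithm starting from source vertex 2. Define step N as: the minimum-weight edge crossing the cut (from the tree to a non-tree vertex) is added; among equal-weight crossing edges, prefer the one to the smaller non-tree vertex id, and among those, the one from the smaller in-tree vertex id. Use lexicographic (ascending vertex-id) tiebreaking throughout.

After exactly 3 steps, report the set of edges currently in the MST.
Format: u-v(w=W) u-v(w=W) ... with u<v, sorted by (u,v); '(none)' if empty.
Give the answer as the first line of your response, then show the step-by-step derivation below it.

0-3(w=17) 2-3(w=14) 3-6(w=7)

step 1: add edge 2-3 (w=14); MST = {2-3(w=14)}
step 2: add edge 3-6 (w=7); MST = {2-3(w=14) 3-6(w=7)}
step 3: add edge 0-3 (w=17); MST = {0-3(w=17) 2-3(w=14) 3-6(w=7)}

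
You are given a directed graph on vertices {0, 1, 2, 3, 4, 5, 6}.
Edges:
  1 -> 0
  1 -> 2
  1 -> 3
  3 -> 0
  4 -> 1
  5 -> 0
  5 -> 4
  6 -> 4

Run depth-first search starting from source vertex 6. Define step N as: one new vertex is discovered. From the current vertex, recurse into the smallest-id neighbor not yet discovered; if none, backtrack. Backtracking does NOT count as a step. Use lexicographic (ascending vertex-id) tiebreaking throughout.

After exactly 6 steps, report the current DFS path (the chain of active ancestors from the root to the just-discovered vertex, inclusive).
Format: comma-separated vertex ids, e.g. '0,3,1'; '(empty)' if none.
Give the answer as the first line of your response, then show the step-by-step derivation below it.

6,4,1,3

step 1: discover 6; path=6; order=6
step 2: discover 4; path=6>4; order=6,4
step 3: discover 1; path=6>4>1; order=6,4,1
step 4: discover 0; path=6>4>1>0; order=6,4,1,0
step 5: discover 2; path=6>4>1>2; order=6,4,1,0,2
step 6: discover 3; path=6>4>1>3; order=6,4,1,0,2,3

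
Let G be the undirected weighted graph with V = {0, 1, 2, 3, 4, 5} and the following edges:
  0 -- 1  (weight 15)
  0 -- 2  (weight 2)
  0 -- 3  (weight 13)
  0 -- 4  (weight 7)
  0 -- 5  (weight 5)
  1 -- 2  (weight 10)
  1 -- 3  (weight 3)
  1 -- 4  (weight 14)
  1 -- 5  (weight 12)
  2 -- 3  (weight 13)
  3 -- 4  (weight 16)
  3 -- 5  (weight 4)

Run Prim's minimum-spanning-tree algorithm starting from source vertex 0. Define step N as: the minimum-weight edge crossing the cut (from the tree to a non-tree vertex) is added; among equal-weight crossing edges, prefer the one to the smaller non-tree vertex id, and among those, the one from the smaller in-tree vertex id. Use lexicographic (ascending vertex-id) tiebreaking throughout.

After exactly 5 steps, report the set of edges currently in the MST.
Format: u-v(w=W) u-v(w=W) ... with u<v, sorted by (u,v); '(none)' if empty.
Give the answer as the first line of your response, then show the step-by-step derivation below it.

0-2(w=2) 0-4(w=7) 0-5(w=5) 1-3(w=3) 3-5(w=4)

step 1: add edge 0-2 (w=2); MST = {0-2(w=2)}
step 2: add edge 0-5 (w=5); MST = {0-2(w=2) 0-5(w=5)}
step 3: add edge 3-5 (w=4); MST = {0-2(w=2) 0-5(w=5) 3-5(w=4)}
step 4: add edge 1-3 (w=3); MST = {0-2(w=2) 0-5(w=5) 1-3(w=3) 3-5(w=4)}
step 5: add edge 0-4 (w=7); MST = {0-2(w=2) 0-4(w=7) 0-5(w=5) 1-3(w=3) 3-5(w=4)}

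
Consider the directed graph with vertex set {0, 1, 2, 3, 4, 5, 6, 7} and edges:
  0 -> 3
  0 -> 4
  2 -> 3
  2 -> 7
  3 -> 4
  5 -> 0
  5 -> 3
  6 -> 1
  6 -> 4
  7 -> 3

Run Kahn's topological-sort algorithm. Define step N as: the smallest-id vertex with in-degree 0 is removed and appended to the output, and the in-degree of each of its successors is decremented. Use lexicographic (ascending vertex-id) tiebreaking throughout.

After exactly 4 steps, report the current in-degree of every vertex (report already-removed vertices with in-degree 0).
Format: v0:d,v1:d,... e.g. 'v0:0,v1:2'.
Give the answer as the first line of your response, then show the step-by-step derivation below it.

v0:0,v1:0,v2:0,v3:1,v4:1,v5:0,v6:0,v7:0

step 1: output 2; order=[2]; indeg=(1,1,0,3,3,0,0,0)
step 2: output 5; order=[2,5]; indeg=(0,1,0,2,3,0,0,0)
step 3: output 0; order=[2,5,0]; indeg=(0,1,0,1,2,0,0,0)
step 4: output 6; order=[2,5,0,6]; indeg=(0,0,0,1,1,0,0,0)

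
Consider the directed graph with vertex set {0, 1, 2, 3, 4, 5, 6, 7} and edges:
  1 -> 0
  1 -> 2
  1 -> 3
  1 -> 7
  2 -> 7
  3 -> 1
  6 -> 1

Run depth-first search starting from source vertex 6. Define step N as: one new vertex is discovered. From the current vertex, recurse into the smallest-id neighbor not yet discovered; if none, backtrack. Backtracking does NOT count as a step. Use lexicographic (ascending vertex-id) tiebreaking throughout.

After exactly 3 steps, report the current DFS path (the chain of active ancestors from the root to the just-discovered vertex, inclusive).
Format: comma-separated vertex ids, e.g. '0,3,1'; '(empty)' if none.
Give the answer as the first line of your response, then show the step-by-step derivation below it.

6,1,0

step 1: discover 6; path=6; order=6
step 2: discover 1; path=6>1; order=6,1
step 3: discover 0; path=6>1>0; order=6,1,0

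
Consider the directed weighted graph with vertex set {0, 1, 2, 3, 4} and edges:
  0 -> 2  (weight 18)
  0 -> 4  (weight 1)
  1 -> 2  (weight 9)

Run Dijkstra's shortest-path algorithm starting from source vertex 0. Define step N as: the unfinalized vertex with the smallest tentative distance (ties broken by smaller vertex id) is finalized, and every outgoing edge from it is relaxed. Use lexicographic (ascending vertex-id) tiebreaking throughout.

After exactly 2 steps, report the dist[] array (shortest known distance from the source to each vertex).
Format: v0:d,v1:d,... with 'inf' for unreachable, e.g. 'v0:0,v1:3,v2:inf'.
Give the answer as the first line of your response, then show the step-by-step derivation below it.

v0:0,v1:inf,v2:18,v3:inf,v4:1

step 1: dist = v0:0,v1:inf,v2:18,v3:inf,v4:1
step 2: dist = v0:0,v1:inf,v2:18,v3:inf,v4:1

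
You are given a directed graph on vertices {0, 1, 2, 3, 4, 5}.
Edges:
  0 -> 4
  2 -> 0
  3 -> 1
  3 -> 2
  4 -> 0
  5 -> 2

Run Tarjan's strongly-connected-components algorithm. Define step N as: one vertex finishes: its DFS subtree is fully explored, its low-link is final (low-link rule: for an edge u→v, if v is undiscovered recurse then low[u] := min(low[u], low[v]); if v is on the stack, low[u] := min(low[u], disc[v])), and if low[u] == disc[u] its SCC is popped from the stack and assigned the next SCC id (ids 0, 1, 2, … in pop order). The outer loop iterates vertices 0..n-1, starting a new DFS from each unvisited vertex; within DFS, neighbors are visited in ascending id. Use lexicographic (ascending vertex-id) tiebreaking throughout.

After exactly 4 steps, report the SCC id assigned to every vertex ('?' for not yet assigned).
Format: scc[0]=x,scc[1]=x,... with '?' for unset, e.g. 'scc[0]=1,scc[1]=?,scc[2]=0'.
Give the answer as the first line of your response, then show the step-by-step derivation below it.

scc[0]=0,scc[1]=1,scc[2]=2,scc[3]=?,scc[4]=0,scc[5]=?

step 1: low=(low[0]=0,low[1]=?,low[2]=?,low[3]=?,low[4]=0,low[5]=?); scc=(scc[0]=?,scc[1]=?,scc[2]=?,scc[3]=?,scc[4]=?,scc[5]=?)
step 2: low=(low[0]=0,low[1]=?,low[2]=?,low[3]=?,low[4]=0,low[5]=?); scc=(scc[0]=0,scc[1]=?,scc[2]=?,scc[3]=?,scc[4]=0,scc[5]=?)
step 3: low=(low[0]=0,low[1]=2,low[2]=?,low[3]=?,low[4]=0,low[5]=?); scc=(scc[0]=0,scc[1]=1,scc[2]=?,scc[3]=?,scc[4]=0,scc[5]=?)
step 4: low=(low[0]=0,low[1]=2,low[2]=3,low[3]=?,low[4]=0,low[5]=?); scc=(scc[0]=0,scc[1]=1,scc[2]=2,scc[3]=?,scc[4]=0,scc[5]=?)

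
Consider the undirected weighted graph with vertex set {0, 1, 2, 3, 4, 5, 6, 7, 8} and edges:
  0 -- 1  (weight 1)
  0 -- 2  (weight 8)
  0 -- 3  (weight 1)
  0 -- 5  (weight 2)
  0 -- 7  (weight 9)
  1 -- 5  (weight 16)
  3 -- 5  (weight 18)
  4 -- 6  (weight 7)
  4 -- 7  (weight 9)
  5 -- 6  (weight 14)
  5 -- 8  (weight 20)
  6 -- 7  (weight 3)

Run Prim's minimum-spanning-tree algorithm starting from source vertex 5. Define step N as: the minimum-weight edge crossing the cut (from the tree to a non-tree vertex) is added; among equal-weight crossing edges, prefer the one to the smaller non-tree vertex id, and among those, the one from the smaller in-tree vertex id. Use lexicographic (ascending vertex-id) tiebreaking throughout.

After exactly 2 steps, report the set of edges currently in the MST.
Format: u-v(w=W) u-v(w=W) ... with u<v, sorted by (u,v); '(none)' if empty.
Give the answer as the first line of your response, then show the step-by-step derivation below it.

0-1(w=1) 0-5(w=2)

step 1: add edge 0-5 (w=2); MST = {0-5(w=2)}
step 2: add edge 0-1 (w=1); MST = {0-1(w=1) 0-5(w=2)}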